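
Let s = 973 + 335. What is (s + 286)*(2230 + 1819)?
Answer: 6454106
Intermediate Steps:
s = 1308
(s + 286)*(2230 + 1819) = (1308 + 286)*(2230 + 1819) = 1594*4049 = 6454106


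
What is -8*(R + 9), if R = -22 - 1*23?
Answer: 288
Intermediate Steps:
R = -45 (R = -22 - 23 = -45)
-8*(R + 9) = -8*(-45 + 9) = -8*(-36) = 288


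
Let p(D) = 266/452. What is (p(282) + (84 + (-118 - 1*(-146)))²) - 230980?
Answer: -49366403/226 ≈ -2.1844e+5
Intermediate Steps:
p(D) = 133/226 (p(D) = 266*(1/452) = 133/226)
(p(282) + (84 + (-118 - 1*(-146)))²) - 230980 = (133/226 + (84 + (-118 - 1*(-146)))²) - 230980 = (133/226 + (84 + (-118 + 146))²) - 230980 = (133/226 + (84 + 28)²) - 230980 = (133/226 + 112²) - 230980 = (133/226 + 12544) - 230980 = 2835077/226 - 230980 = -49366403/226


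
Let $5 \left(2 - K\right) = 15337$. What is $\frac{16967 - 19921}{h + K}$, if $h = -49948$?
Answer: $\frac{14770}{265067} \approx 0.055722$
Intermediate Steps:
$K = - \frac{15327}{5}$ ($K = 2 - \frac{15337}{5} = - \frac{15327}{5} \approx -3065.4$)
$\frac{16967 - 19921}{h + K} = \frac{16967 - 19921}{-49948 - \frac{15327}{5}} = - \frac{2954}{- \frac{265067}{5}} = \left(-2954\right) \left(- \frac{5}{265067}\right) = \frac{14770}{265067}$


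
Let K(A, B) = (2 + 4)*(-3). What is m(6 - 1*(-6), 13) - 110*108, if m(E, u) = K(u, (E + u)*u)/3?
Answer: -11886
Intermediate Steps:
K(A, B) = -18 (K(A, B) = 6*(-3) = -18)
m(E, u) = -6 (m(E, u) = -18/3 = -18*⅓ = -6)
m(6 - 1*(-6), 13) - 110*108 = -6 - 110*108 = -6 - 11880 = -11886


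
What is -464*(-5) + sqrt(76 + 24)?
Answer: 2330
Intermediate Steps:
-464*(-5) + sqrt(76 + 24) = -29*(-80) + sqrt(100) = 2320 + 10 = 2330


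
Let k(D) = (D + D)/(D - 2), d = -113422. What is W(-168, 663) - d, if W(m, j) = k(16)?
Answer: 793970/7 ≈ 1.1342e+5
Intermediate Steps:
k(D) = 2*D/(-2 + D) (k(D) = (2*D)/(-2 + D) = 2*D/(-2 + D))
W(m, j) = 16/7 (W(m, j) = 2*16/(-2 + 16) = 2*16/14 = 2*16*(1/14) = 16/7)
W(-168, 663) - d = 16/7 - 1*(-113422) = 16/7 + 113422 = 793970/7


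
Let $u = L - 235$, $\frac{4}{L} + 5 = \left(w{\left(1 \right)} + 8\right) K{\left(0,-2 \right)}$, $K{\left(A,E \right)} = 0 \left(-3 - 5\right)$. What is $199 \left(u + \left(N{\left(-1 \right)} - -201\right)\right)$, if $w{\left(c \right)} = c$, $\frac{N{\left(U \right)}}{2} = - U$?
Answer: $- \frac{32636}{5} \approx -6527.2$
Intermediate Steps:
$N{\left(U \right)} = - 2 U$ ($N{\left(U \right)} = 2 \left(- U\right) = - 2 U$)
$K{\left(A,E \right)} = 0$ ($K{\left(A,E \right)} = 0 \left(-8\right) = 0$)
$L = - \frac{4}{5}$ ($L = \frac{4}{-5 + \left(1 + 8\right) 0} = \frac{4}{-5 + 9 \cdot 0} = \frac{4}{-5 + 0} = \frac{4}{-5} = 4 \left(- \frac{1}{5}\right) = - \frac{4}{5} \approx -0.8$)
$u = - \frac{1179}{5}$ ($u = - \frac{4}{5} - 235 = - \frac{1179}{5} \approx -235.8$)
$199 \left(u + \left(N{\left(-1 \right)} - -201\right)\right) = 199 \left(- \frac{1179}{5} - -203\right) = 199 \left(- \frac{1179}{5} + \left(2 + 201\right)\right) = 199 \left(- \frac{1179}{5} + 203\right) = 199 \left(- \frac{164}{5}\right) = - \frac{32636}{5}$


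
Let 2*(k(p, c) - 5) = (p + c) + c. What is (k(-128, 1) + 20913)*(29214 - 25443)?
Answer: 78644205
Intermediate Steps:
k(p, c) = 5 + c + p/2 (k(p, c) = 5 + ((p + c) + c)/2 = 5 + ((c + p) + c)/2 = 5 + (p + 2*c)/2 = 5 + (c + p/2) = 5 + c + p/2)
(k(-128, 1) + 20913)*(29214 - 25443) = ((5 + 1 + (1/2)*(-128)) + 20913)*(29214 - 25443) = ((5 + 1 - 64) + 20913)*3771 = (-58 + 20913)*3771 = 20855*3771 = 78644205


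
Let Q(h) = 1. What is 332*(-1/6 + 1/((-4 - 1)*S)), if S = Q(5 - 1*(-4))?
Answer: -1826/15 ≈ -121.73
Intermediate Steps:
S = 1
332*(-1/6 + 1/((-4 - 1)*S)) = 332*(-1/6 + 1/(-4 - 1*1)) = 332*(-1*⅙ + 1/(-5)) = 332*(-⅙ - ⅕*1) = 332*(-⅙ - ⅕) = 332*(-11/30) = -1826/15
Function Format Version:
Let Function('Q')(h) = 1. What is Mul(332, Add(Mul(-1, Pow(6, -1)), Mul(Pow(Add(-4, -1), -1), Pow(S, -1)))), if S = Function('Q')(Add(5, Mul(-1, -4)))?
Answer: Rational(-1826, 15) ≈ -121.73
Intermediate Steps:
S = 1
Mul(332, Add(Mul(-1, Pow(6, -1)), Mul(Pow(Add(-4, -1), -1), Pow(S, -1)))) = Mul(332, Add(Mul(-1, Pow(6, -1)), Mul(Pow(Add(-4, -1), -1), Pow(1, -1)))) = Mul(332, Add(Mul(-1, Rational(1, 6)), Mul(Pow(-5, -1), 1))) = Mul(332, Add(Rational(-1, 6), Mul(Rational(-1, 5), 1))) = Mul(332, Add(Rational(-1, 6), Rational(-1, 5))) = Mul(332, Rational(-11, 30)) = Rational(-1826, 15)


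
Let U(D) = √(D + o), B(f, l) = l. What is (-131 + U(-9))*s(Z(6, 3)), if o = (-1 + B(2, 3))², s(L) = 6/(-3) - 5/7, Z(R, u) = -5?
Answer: 2489/7 - 19*I*√5/7 ≈ 355.57 - 6.0693*I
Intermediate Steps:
s(L) = -19/7 (s(L) = 6*(-⅓) - 5*⅐ = -2 - 5/7 = -19/7)
o = 4 (o = (-1 + 3)² = 2² = 4)
U(D) = √(4 + D) (U(D) = √(D + 4) = √(4 + D))
(-131 + U(-9))*s(Z(6, 3)) = (-131 + √(4 - 9))*(-19/7) = (-131 + √(-5))*(-19/7) = (-131 + I*√5)*(-19/7) = 2489/7 - 19*I*√5/7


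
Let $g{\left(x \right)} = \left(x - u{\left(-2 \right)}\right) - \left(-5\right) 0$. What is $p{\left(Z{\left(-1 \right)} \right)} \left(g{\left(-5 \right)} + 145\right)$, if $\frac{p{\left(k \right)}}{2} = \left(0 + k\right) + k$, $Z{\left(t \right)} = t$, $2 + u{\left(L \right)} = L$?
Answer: $-576$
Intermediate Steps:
$u{\left(L \right)} = -2 + L$
$p{\left(k \right)} = 4 k$ ($p{\left(k \right)} = 2 \left(\left(0 + k\right) + k\right) = 2 \left(k + k\right) = 2 \cdot 2 k = 4 k$)
$g{\left(x \right)} = 4 + x$ ($g{\left(x \right)} = \left(x - \left(-2 - 2\right)\right) - \left(-5\right) 0 = \left(x - -4\right) - 0 = \left(x + 4\right) + 0 = \left(4 + x\right) + 0 = 4 + x$)
$p{\left(Z{\left(-1 \right)} \right)} \left(g{\left(-5 \right)} + 145\right) = 4 \left(-1\right) \left(\left(4 - 5\right) + 145\right) = - 4 \left(-1 + 145\right) = \left(-4\right) 144 = -576$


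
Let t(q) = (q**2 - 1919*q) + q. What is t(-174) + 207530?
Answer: 571538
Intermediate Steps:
t(q) = q**2 - 1918*q
t(-174) + 207530 = -174*(-1918 - 174) + 207530 = -174*(-2092) + 207530 = 364008 + 207530 = 571538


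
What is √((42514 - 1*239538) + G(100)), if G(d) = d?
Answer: 2*I*√49231 ≈ 443.76*I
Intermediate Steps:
√((42514 - 1*239538) + G(100)) = √((42514 - 1*239538) + 100) = √((42514 - 239538) + 100) = √(-197024 + 100) = √(-196924) = 2*I*√49231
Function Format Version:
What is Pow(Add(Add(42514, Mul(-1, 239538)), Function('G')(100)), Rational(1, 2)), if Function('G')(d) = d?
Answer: Mul(2, I, Pow(49231, Rational(1, 2))) ≈ Mul(443.76, I)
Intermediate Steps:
Pow(Add(Add(42514, Mul(-1, 239538)), Function('G')(100)), Rational(1, 2)) = Pow(Add(Add(42514, Mul(-1, 239538)), 100), Rational(1, 2)) = Pow(Add(Add(42514, -239538), 100), Rational(1, 2)) = Pow(Add(-197024, 100), Rational(1, 2)) = Pow(-196924, Rational(1, 2)) = Mul(2, I, Pow(49231, Rational(1, 2)))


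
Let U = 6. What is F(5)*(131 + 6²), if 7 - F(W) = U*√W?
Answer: 1169 - 1002*√5 ≈ -1071.5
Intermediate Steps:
F(W) = 7 - 6*√W
F(5)*(131 + 6²) = (7 - 6*√5)*(131 + 6²) = (7 - 6*√5)*(131 + 36) = (7 - 6*√5)*167 = 1169 - 1002*√5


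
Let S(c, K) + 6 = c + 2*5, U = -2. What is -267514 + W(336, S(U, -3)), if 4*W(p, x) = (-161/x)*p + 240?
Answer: -274216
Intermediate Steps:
S(c, K) = 4 + c (S(c, K) = -6 + (c + 2*5) = -6 + (c + 10) = -6 + (10 + c) = 4 + c)
W(p, x) = 60 - 161*p/(4*x) (W(p, x) = ((-161/x)*p + 240)/4 = (-161*p/x + 240)/4 = (240 - 161*p/x)/4 = 60 - 161*p/(4*x))
-267514 + W(336, S(U, -3)) = -267514 + (60 - 161/4*336/(4 - 2)) = -267514 + (60 - 161/4*336/2) = -267514 + (60 - 161/4*336*½) = -267514 + (60 - 6762) = -267514 - 6702 = -274216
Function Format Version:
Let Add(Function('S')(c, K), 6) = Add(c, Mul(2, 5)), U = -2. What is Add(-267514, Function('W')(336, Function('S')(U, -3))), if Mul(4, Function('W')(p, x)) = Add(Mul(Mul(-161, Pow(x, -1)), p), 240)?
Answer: -274216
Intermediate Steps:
Function('S')(c, K) = Add(4, c) (Function('S')(c, K) = Add(-6, Add(c, Mul(2, 5))) = Add(-6, Add(c, 10)) = Add(-6, Add(10, c)) = Add(4, c))
Function('W')(p, x) = Add(60, Mul(Rational(-161, 4), p, Pow(x, -1))) (Function('W')(p, x) = Mul(Rational(1, 4), Add(Mul(Mul(-161, Pow(x, -1)), p), 240)) = Mul(Rational(1, 4), Add(Mul(-161, p, Pow(x, -1)), 240)) = Mul(Rational(1, 4), Add(240, Mul(-161, p, Pow(x, -1)))) = Add(60, Mul(Rational(-161, 4), p, Pow(x, -1))))
Add(-267514, Function('W')(336, Function('S')(U, -3))) = Add(-267514, Add(60, Mul(Rational(-161, 4), 336, Pow(Add(4, -2), -1)))) = Add(-267514, Add(60, Mul(Rational(-161, 4), 336, Pow(2, -1)))) = Add(-267514, Add(60, Mul(Rational(-161, 4), 336, Rational(1, 2)))) = Add(-267514, Add(60, -6762)) = Add(-267514, -6702) = -274216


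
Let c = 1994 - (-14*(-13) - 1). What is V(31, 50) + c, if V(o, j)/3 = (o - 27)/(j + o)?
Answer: 48955/27 ≈ 1813.1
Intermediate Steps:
V(o, j) = 3*(-27 + o)/(j + o) (V(o, j) = 3*((o - 27)/(j + o)) = 3*((-27 + o)/(j + o)) = 3*(-27 + o)/(j + o))
c = 1813 (c = 1994 - (182 - 1) = 1994 - 1*181 = 1994 - 181 = 1813)
V(31, 50) + c = 3*(-27 + 31)/(50 + 31) + 1813 = 3*4/81 + 1813 = 3*(1/81)*4 + 1813 = 4/27 + 1813 = 48955/27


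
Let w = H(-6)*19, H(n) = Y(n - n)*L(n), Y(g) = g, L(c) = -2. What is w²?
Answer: 0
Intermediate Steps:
H(n) = 0 (H(n) = (n - n)*(-2) = 0*(-2) = 0)
w = 0 (w = 0*19 = 0)
w² = 0² = 0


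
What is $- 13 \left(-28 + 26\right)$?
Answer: $26$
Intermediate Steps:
$- 13 \left(-28 + 26\right) = \left(-13\right) \left(-2\right) = 26$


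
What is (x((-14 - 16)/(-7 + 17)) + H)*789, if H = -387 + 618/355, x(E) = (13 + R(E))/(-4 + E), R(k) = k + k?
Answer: -108189258/355 ≈ -3.0476e+5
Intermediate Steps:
R(k) = 2*k
x(E) = (13 + 2*E)/(-4 + E)
H = -136767/355 (H = -387 + 618*(1/355) = -387 + 618/355 = -136767/355 ≈ -385.26)
(x((-14 - 16)/(-7 + 17)) + H)*789 = ((13 + 2*((-14 - 16)/(-7 + 17)))/(-4 + (-14 - 16)/(-7 + 17)) - 136767/355)*789 = ((13 + 2*(-30/10))/(-4 - 30/10) - 136767/355)*789 = ((13 + 2*(-30*⅒))/(-4 - 30*⅒) - 136767/355)*789 = ((13 + 2*(-3))/(-4 - 3) - 136767/355)*789 = ((13 - 6)/(-7) - 136767/355)*789 = (-⅐*7 - 136767/355)*789 = (-1 - 136767/355)*789 = -137122/355*789 = -108189258/355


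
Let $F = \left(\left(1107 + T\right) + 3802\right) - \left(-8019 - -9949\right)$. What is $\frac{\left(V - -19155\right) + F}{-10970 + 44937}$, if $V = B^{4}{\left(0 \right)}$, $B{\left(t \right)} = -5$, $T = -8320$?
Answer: $\frac{14439}{33967} \approx 0.42509$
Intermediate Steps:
$V = 625$ ($V = \left(-5\right)^{4} = 625$)
$F = -5341$ ($F = \left(\left(1107 - 8320\right) + 3802\right) - \left(-8019 - -9949\right) = \left(-7213 + 3802\right) - \left(-8019 + 9949\right) = -3411 - 1930 = -5341$)
$\frac{\left(V - -19155\right) + F}{-10970 + 44937} = \frac{\left(625 - -19155\right) - 5341}{-10970 + 44937} = \frac{\left(625 + 19155\right) - 5341}{33967} = \left(19780 - 5341\right) \frac{1}{33967} = 14439 \cdot \frac{1}{33967} = \frac{14439}{33967}$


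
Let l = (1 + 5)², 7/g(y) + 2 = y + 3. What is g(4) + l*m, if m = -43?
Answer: -7733/5 ≈ -1546.6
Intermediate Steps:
g(y) = 7/(1 + y) (g(y) = 7/(-2 + (y + 3)) = 7/(-2 + (3 + y)) = 7/(1 + y))
l = 36 (l = 6² = 36)
g(4) + l*m = 7/(1 + 4) + 36*(-43) = 7/5 - 1548 = -7733/5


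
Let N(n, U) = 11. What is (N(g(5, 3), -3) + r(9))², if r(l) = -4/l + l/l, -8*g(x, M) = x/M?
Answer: 10816/81 ≈ 133.53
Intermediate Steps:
g(x, M) = -x/(8*M)
r(l) = 1 - 4/l (r(l) = -4/l + 1 = 1 - 4/l)
(N(g(5, 3), -3) + r(9))² = (11 + (-4 + 9)/9)² = (11 + (⅑)*5)² = (11 + 5/9)² = (104/9)² = 10816/81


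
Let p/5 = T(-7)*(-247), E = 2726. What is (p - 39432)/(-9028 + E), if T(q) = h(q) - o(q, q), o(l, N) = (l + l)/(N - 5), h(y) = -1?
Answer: 220537/37812 ≈ 5.8325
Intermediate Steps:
o(l, N) = 2*l/(-5 + N) (o(l, N) = (2*l)/(-5 + N) = 2*l/(-5 + N))
T(q) = -1 - 2*q/(-5 + q)
p = 16055/6 (p = 5*(((5 - 3*(-7))/(-5 - 7))*(-247)) = 5*(((5 + 21)/(-12))*(-247)) = 5*(-1/12*26*(-247)) = 5*(-13/6*(-247)) = 5*(3211/6) = 16055/6 ≈ 2675.8)
(p - 39432)/(-9028 + E) = (16055/6 - 39432)/(-9028 + 2726) = -220537/6/(-6302) = -220537/6*(-1/6302) = 220537/37812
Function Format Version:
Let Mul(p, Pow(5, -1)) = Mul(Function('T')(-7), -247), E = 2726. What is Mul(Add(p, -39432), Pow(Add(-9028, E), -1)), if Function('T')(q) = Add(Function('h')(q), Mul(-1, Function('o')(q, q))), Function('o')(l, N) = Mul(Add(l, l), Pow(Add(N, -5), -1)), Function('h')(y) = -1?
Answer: Rational(220537, 37812) ≈ 5.8325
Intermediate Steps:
Function('o')(l, N) = Mul(2, l, Pow(Add(-5, N), -1)) (Function('o')(l, N) = Mul(Mul(2, l), Pow(Add(-5, N), -1)) = Mul(2, l, Pow(Add(-5, N), -1)))
Function('T')(q) = Add(-1, Mul(-2, q, Pow(Add(-5, q), -1))) (Function('T')(q) = Add(-1, Mul(-1, Mul(2, q, Pow(Add(-5, q), -1)))) = Add(-1, Mul(-2, q, Pow(Add(-5, q), -1))))
p = Rational(16055, 6) (p = Mul(5, Mul(Mul(Pow(Add(-5, -7), -1), Add(5, Mul(-3, -7))), -247)) = Mul(5, Mul(Mul(Pow(-12, -1), Add(5, 21)), -247)) = Mul(5, Mul(Mul(Rational(-1, 12), 26), -247)) = Mul(5, Mul(Rational(-13, 6), -247)) = Mul(5, Rational(3211, 6)) = Rational(16055, 6) ≈ 2675.8)
Mul(Add(p, -39432), Pow(Add(-9028, E), -1)) = Mul(Add(Rational(16055, 6), -39432), Pow(Add(-9028, 2726), -1)) = Mul(Rational(-220537, 6), Pow(-6302, -1)) = Mul(Rational(-220537, 6), Rational(-1, 6302)) = Rational(220537, 37812)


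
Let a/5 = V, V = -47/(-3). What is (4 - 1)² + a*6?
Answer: 479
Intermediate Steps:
V = 47/3 (V = -47*(-⅓) = 47/3 ≈ 15.667)
a = 235/3 (a = 5*(47/3) = 235/3 ≈ 78.333)
(4 - 1)² + a*6 = (4 - 1)² + (235/3)*6 = 3² + 470 = 9 + 470 = 479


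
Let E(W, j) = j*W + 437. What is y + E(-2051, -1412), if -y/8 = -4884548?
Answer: 41972833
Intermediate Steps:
E(W, j) = 437 + W*j (E(W, j) = W*j + 437 = 437 + W*j)
y = 39076384 (y = -8*(-4884548) = 39076384)
y + E(-2051, -1412) = 39076384 + (437 - 2051*(-1412)) = 39076384 + (437 + 2896012) = 39076384 + 2896449 = 41972833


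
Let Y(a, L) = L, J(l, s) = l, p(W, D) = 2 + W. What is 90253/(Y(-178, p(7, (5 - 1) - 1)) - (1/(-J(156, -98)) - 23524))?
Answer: 14079468/3671149 ≈ 3.8352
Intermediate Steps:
90253/(Y(-178, p(7, (5 - 1) - 1)) - (1/(-J(156, -98)) - 23524)) = 90253/((2 + 7) - (1/(-1*156) - 23524)) = 90253/(9 - (1/(-156) - 23524)) = 90253/(9 - (-1/156 - 23524)) = 90253/(9 - 1*(-3669745/156)) = 90253/(9 + 3669745/156) = 90253/(3671149/156) = 90253*(156/3671149) = 14079468/3671149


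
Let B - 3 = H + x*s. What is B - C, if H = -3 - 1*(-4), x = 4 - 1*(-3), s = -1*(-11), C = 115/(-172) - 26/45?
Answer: 636587/7740 ≈ 82.246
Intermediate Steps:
C = -9647/7740 (C = 115*(-1/172) - 26*1/45 = -115/172 - 26/45 = -9647/7740 ≈ -1.2464)
s = 11
x = 7 (x = 4 + 3 = 7)
H = 1 (H = -3 + 4 = 1)
B = 81 (B = 3 + (1 + 7*11) = 3 + (1 + 77) = 3 + 78 = 81)
B - C = 81 - 1*(-9647/7740) = 81 + 9647/7740 = 636587/7740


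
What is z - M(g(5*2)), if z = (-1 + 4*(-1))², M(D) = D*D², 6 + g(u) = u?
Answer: -39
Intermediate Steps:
g(u) = -6 + u
M(D) = D³
z = 25 (z = (-1 - 4)² = (-5)² = 25)
z - M(g(5*2)) = 25 - (-6 + 5*2)³ = 25 - (-6 + 10)³ = 25 - 1*4³ = 25 - 1*64 = 25 - 64 = -39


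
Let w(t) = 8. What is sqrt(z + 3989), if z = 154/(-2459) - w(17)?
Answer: 5*sqrt(962858335)/2459 ≈ 63.095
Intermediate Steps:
z = -19826/2459 (z = 154/(-2459) - 1*8 = 154*(-1/2459) - 8 = -154/2459 - 8 = -19826/2459 ≈ -8.0626)
sqrt(z + 3989) = sqrt(-19826/2459 + 3989) = sqrt(9789125/2459) = 5*sqrt(962858335)/2459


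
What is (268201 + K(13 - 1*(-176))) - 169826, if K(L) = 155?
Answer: 98530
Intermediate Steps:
(268201 + K(13 - 1*(-176))) - 169826 = (268201 + 155) - 169826 = 268356 - 169826 = 98530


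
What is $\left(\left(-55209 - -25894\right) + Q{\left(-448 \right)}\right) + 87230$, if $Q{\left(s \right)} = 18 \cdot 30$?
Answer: $58455$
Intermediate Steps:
$Q{\left(s \right)} = 540$
$\left(\left(-55209 - -25894\right) + Q{\left(-448 \right)}\right) + 87230 = \left(\left(-55209 - -25894\right) + 540\right) + 87230 = \left(\left(-55209 + 25894\right) + 540\right) + 87230 = \left(-29315 + 540\right) + 87230 = -28775 + 87230 = 58455$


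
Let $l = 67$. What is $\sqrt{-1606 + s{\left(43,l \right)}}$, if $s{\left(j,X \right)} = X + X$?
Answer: $8 i \sqrt{23} \approx 38.367 i$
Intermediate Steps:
$s{\left(j,X \right)} = 2 X$
$\sqrt{-1606 + s{\left(43,l \right)}} = \sqrt{-1606 + 2 \cdot 67} = \sqrt{-1606 + 134} = \sqrt{-1472} = 8 i \sqrt{23}$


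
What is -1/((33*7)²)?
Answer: -1/53361 ≈ -1.8740e-5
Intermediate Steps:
-1/((33*7)²) = -1/(231²) = -1/53361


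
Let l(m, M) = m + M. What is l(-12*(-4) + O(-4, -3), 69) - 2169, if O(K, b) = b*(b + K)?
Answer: -2031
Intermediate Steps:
O(K, b) = b*(K + b)
l(m, M) = M + m
l(-12*(-4) + O(-4, -3), 69) - 2169 = (69 + (-12*(-4) - 3*(-4 - 3))) - 2169 = (69 + (-2*(-24) - 3*(-7))) - 2169 = (69 + (48 + 21)) - 2169 = (69 + 69) - 2169 = 138 - 2169 = -2031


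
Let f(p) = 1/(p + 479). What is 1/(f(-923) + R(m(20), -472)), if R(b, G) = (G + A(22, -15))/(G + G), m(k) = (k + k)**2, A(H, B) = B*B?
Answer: 104784/27181 ≈ 3.8550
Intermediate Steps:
A(H, B) = B**2
m(k) = 4*k**2 (m(k) = (2*k)**2 = 4*k**2)
f(p) = 1/(479 + p)
R(b, G) = (225 + G)/(2*G) (R(b, G) = (G + (-15)**2)/(G + G) = (G + 225)/((2*G)) = (225 + G)*(1/(2*G)) = (225 + G)/(2*G))
1/(f(-923) + R(m(20), -472)) = 1/(1/(479 - 923) + (1/2)*(225 - 472)/(-472)) = 1/(1/(-444) + (1/2)*(-1/472)*(-247)) = 1/(-1/444 + 247/944) = 1/(27181/104784) = 104784/27181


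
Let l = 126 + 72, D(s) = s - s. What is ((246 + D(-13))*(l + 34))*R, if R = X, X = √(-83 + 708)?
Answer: 1426800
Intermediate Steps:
D(s) = 0
l = 198
X = 25 (X = √625 = 25)
R = 25
((246 + D(-13))*(l + 34))*R = ((246 + 0)*(198 + 34))*25 = (246*232)*25 = 57072*25 = 1426800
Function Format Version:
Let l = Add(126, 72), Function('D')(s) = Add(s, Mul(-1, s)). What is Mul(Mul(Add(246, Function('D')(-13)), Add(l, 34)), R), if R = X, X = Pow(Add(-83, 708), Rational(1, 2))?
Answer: 1426800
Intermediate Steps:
Function('D')(s) = 0
l = 198
X = 25 (X = Pow(625, Rational(1, 2)) = 25)
R = 25
Mul(Mul(Add(246, Function('D')(-13)), Add(l, 34)), R) = Mul(Mul(Add(246, 0), Add(198, 34)), 25) = Mul(Mul(246, 232), 25) = Mul(57072, 25) = 1426800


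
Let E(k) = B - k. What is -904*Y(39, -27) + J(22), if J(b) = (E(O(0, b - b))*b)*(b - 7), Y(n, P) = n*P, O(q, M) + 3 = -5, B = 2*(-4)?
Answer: 951912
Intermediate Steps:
B = -8
O(q, M) = -8 (O(q, M) = -3 - 5 = -8)
E(k) = -8 - k
Y(n, P) = P*n
J(b) = 0 (J(b) = ((-8 - 1*(-8))*b)*(b - 7) = ((-8 + 8)*b)*(-7 + b) = (0*b)*(-7 + b) = 0*(-7 + b) = 0)
-904*Y(39, -27) + J(22) = -(-24408)*39 + 0 = -904*(-1053) + 0 = 951912 + 0 = 951912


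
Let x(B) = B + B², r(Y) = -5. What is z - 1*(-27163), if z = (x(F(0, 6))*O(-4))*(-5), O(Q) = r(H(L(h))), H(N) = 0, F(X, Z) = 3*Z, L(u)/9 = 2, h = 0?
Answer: 35713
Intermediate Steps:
L(u) = 18 (L(u) = 9*2 = 18)
O(Q) = -5
z = 8550 (z = (((3*6)*(1 + 3*6))*(-5))*(-5) = ((18*(1 + 18))*(-5))*(-5) = ((18*19)*(-5))*(-5) = (342*(-5))*(-5) = -1710*(-5) = 8550)
z - 1*(-27163) = 8550 - 1*(-27163) = 8550 + 27163 = 35713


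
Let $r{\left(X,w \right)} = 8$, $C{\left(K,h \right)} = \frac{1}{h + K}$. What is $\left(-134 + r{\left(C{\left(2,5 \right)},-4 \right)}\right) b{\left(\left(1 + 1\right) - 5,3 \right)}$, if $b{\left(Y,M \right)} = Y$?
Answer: $378$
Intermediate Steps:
$C{\left(K,h \right)} = \frac{1}{K + h}$
$\left(-134 + r{\left(C{\left(2,5 \right)},-4 \right)}\right) b{\left(\left(1 + 1\right) - 5,3 \right)} = \left(-134 + 8\right) \left(\left(1 + 1\right) - 5\right) = - 126 \left(2 - 5\right) = \left(-126\right) \left(-3\right) = 378$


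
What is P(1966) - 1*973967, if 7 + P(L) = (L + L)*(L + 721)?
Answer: 9591310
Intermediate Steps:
P(L) = -7 + 2*L*(721 + L) (P(L) = -7 + (L + L)*(L + 721) = -7 + (2*L)*(721 + L) = -7 + 2*L*(721 + L))
P(1966) - 1*973967 = (-7 + 2*1966² + 1442*1966) - 1*973967 = (-7 + 2*3865156 + 2834972) - 973967 = (-7 + 7730312 + 2834972) - 973967 = 10565277 - 973967 = 9591310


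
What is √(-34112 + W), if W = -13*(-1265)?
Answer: 3*I*√1963 ≈ 132.92*I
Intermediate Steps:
W = 16445
√(-34112 + W) = √(-34112 + 16445) = √(-17667) = 3*I*√1963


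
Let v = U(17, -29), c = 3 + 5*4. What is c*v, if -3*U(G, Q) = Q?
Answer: 667/3 ≈ 222.33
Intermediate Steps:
c = 23 (c = 3 + 20 = 23)
U(G, Q) = -Q/3
v = 29/3 (v = -⅓*(-29) = 29/3 ≈ 9.6667)
c*v = 23*(29/3) = 667/3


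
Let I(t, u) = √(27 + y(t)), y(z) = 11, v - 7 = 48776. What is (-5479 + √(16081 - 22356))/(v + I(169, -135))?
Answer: -(5479 - 5*I*√251)/(48783 + √38) ≈ -0.1123 + 0.0016236*I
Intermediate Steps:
v = 48783 (v = 7 + 48776 = 48783)
I(t, u) = √38 (I(t, u) = √(27 + 11) = √38)
(-5479 + √(16081 - 22356))/(v + I(169, -135)) = (-5479 + √(16081 - 22356))/(48783 + √38) = (-5479 + √(-6275))/(48783 + √38) = (-5479 + 5*I*√251)/(48783 + √38)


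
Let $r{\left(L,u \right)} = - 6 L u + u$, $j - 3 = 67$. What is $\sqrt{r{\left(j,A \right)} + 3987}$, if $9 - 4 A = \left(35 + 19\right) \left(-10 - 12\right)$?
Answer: $\frac{9 i \sqrt{5995}}{2} \approx 348.42 i$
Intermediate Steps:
$j = 70$ ($j = 3 + 67 = 70$)
$A = \frac{1197}{4}$ ($A = \frac{9}{4} - \frac{\left(35 + 19\right) \left(-10 - 12\right)}{4} = \frac{9}{4} - \frac{54 \left(-22\right)}{4} = \frac{9}{4} - -297 = \frac{9}{4} + 297 = \frac{1197}{4} \approx 299.25$)
$r{\left(L,u \right)} = u - 6 L u$ ($r{\left(L,u \right)} = - 6 L u + u = u - 6 L u$)
$\sqrt{r{\left(j,A \right)} + 3987} = \sqrt{\frac{1197 \left(1 - 420\right)}{4} + 3987} = \sqrt{\frac{1197}{4} \left(-419\right) + 3987} = \sqrt{- \frac{501543}{4} + 3987} = \sqrt{- \frac{485595}{4}} = \frac{9 i \sqrt{5995}}{2}$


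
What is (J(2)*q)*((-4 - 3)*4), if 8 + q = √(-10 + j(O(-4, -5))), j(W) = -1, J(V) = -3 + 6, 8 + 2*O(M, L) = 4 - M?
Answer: 672 - 84*I*√11 ≈ 672.0 - 278.6*I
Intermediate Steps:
O(M, L) = -2 - M/2 (O(M, L) = -4 + (4 - M)/2 = -4 + (2 - M/2) = -2 - M/2)
J(V) = 3
q = -8 + I*√11 (q = -8 + √(-10 - 1) = -8 + √(-11) = -8 + I*√11 ≈ -8.0 + 3.3166*I)
(J(2)*q)*((-4 - 3)*4) = (3*(-8 + I*√11))*((-4 - 3)*4) = (-24 + 3*I*√11)*(-7*4) = (-24 + 3*I*√11)*(-28) = 672 - 84*I*√11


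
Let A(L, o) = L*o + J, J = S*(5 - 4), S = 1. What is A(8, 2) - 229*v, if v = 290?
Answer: -66393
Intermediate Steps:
J = 1 (J = 1*(5 - 4) = 1*1 = 1)
A(L, o) = 1 + L*o (A(L, o) = L*o + 1 = 1 + L*o)
A(8, 2) - 229*v = (1 + 8*2) - 229*290 = (1 + 16) - 66410 = 17 - 66410 = -66393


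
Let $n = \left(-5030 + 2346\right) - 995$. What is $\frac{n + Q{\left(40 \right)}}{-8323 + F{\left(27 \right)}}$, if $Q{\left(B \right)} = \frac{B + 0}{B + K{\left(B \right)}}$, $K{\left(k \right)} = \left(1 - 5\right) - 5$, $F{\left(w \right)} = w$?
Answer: $\frac{1869}{4216} \approx 0.44331$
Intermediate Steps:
$K{\left(k \right)} = -9$ ($K{\left(k \right)} = -4 - 5 = -9$)
$n = -3679$ ($n = -2684 - 995 = -3679$)
$Q{\left(B \right)} = \frac{B}{-9 + B}$ ($Q{\left(B \right)} = \frac{B + 0}{B - 9} = \frac{B}{-9 + B}$)
$\frac{n + Q{\left(40 \right)}}{-8323 + F{\left(27 \right)}} = \frac{-3679 + \frac{40}{-9 + 40}}{-8323 + 27} = \frac{-3679 + \frac{40}{31}}{-8296} = \left(-3679 + 40 \cdot \frac{1}{31}\right) \left(- \frac{1}{8296}\right) = \left(-3679 + \frac{40}{31}\right) \left(- \frac{1}{8296}\right) = \left(- \frac{114009}{31}\right) \left(- \frac{1}{8296}\right) = \frac{1869}{4216}$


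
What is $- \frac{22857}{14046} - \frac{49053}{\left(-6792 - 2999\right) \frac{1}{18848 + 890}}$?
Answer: $\frac{4533075792119}{45841462} \approx 98886.0$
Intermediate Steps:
$- \frac{22857}{14046} - \frac{49053}{\left(-6792 - 2999\right) \frac{1}{18848 + 890}} = \left(-22857\right) \frac{1}{14046} - \frac{49053}{\left(-9791\right) \frac{1}{19738}} = - \frac{7619}{4682} - \frac{49053}{\left(-9791\right) \frac{1}{19738}} = - \frac{7619}{4682} - \frac{49053}{- \frac{9791}{19738}} = - \frac{7619}{4682} - - \frac{968208114}{9791} = - \frac{7619}{4682} + \frac{968208114}{9791} = \frac{4533075792119}{45841462}$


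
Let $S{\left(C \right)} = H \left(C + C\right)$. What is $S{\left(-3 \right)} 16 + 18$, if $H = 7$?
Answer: $-654$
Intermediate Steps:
$S{\left(C \right)} = 14 C$ ($S{\left(C \right)} = 7 \left(C + C\right) = 7 \cdot 2 C = 14 C$)
$S{\left(-3 \right)} 16 + 18 = 14 \left(-3\right) 16 + 18 = \left(-42\right) 16 + 18 = -672 + 18 = -654$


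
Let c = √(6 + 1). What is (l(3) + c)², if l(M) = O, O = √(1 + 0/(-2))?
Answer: (1 + √7)² ≈ 13.292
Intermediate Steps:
c = √7 ≈ 2.6458
O = 1 (O = √(1 + 0*(-½)) = √(1 + 0) = √1 = 1)
l(M) = 1
(l(3) + c)² = (1 + √7)²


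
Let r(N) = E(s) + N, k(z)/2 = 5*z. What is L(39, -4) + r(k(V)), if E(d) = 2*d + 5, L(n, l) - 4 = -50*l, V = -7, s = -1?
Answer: 137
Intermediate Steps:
L(n, l) = 4 - 50*l
k(z) = 10*z (k(z) = 2*(5*z) = 10*z)
E(d) = 5 + 2*d
r(N) = 3 + N (r(N) = (5 + 2*(-1)) + N = (5 - 2) + N = 3 + N)
L(39, -4) + r(k(V)) = (4 - 50*(-4)) + (3 + 10*(-7)) = (4 + 200) + (3 - 70) = 204 - 67 = 137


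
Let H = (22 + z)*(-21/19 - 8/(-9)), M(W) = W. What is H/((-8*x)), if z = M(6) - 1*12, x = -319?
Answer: -74/54549 ≈ -0.0013566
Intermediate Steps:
z = -6 (z = 6 - 1*12 = 6 - 12 = -6)
H = -592/171 (H = (22 - 6)*(-21/19 - 8/(-9)) = 16*(-21*1/19 - 8*(-1/9)) = 16*(-21/19 + 8/9) = 16*(-37/171) = -592/171 ≈ -3.4620)
H/((-8*x)) = -592/(171*((-8*(-319)))) = -592/171/2552 = -592/171*1/2552 = -74/54549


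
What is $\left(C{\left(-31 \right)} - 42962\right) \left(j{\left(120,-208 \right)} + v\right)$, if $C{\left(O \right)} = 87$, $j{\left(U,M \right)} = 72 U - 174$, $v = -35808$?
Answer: $1172288250$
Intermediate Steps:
$j{\left(U,M \right)} = -174 + 72 U$
$\left(C{\left(-31 \right)} - 42962\right) \left(j{\left(120,-208 \right)} + v\right) = \left(87 - 42962\right) \left(\left(-174 + 72 \cdot 120\right) - 35808\right) = - 42875 \left(\left(-174 + 8640\right) - 35808\right) = - 42875 \left(8466 - 35808\right) = \left(-42875\right) \left(-27342\right) = 1172288250$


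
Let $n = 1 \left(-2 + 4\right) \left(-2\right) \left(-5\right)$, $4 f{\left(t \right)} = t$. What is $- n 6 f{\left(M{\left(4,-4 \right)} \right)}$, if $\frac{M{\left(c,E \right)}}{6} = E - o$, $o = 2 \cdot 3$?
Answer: $1800$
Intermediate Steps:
$o = 6$
$M{\left(c,E \right)} = -36 + 6 E$ ($M{\left(c,E \right)} = 6 \left(E - 6\right) = 6 \left(-6 + E\right) = -36 + 6 E$)
$f{\left(t \right)} = \frac{t}{4}$
$n = 20$ ($n = 1 \cdot 2 \left(-2\right) \left(-5\right) = 1 \left(-4\right) \left(-5\right) = \left(-4\right) \left(-5\right) = 20$)
$- n 6 f{\left(M{\left(4,-4 \right)} \right)} = - 20 \cdot 6 \frac{-36 + 6 \left(-4\right)}{4} = - 120 \frac{-36 - 24}{4} = - 120 \cdot \frac{1}{4} \left(-60\right) = - 120 \left(-15\right) = \left(-1\right) \left(-1800\right) = 1800$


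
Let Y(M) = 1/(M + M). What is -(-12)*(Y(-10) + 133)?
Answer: 7977/5 ≈ 1595.4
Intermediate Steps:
Y(M) = 1/(2*M)
-(-12)*(Y(-10) + 133) = -(-12)*((½)/(-10) + 133) = -(-12)*((½)*(-⅒) + 133) = -(-12)*(-1/20 + 133) = -(-12)*2659/20 = -1*(-7977/5) = 7977/5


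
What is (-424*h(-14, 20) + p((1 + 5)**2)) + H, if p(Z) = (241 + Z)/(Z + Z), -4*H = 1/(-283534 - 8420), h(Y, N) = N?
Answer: -14847880247/1751724 ≈ -8476.2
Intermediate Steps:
H = 1/1167816 (H = -1/(4*(-283534 - 8420)) = -1/4/(-291954) = -1/4*(-1/291954) = 1/1167816 ≈ 8.5630e-7)
p(Z) = (241 + Z)/(2*Z) (p(Z) = (241 + Z)/((2*Z)) = (241 + Z)*(1/(2*Z)) = (241 + Z)/(2*Z))
(-424*h(-14, 20) + p((1 + 5)**2)) + H = (-424*20 + (241 + (1 + 5)**2)/(2*((1 + 5)**2))) + 1/1167816 = (-8480 + (241 + 6**2)/(2*(6**2))) + 1/1167816 = (-8480 + (1/2)*(241 + 36)/36) + 1/1167816 = (-8480 + (1/2)*(1/36)*277) + 1/1167816 = (-8480 + 277/72) + 1/1167816 = -610283/72 + 1/1167816 = -14847880247/1751724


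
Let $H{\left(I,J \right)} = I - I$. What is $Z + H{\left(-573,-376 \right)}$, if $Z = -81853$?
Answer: $-81853$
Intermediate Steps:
$H{\left(I,J \right)} = 0$
$Z + H{\left(-573,-376 \right)} = -81853 + 0 = -81853$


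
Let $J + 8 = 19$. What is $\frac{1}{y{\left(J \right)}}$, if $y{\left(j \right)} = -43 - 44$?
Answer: $- \frac{1}{87} \approx -0.011494$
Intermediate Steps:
$J = 11$ ($J = -8 + 19 = 11$)
$y{\left(j \right)} = -87$ ($y{\left(j \right)} = -43 - 44 = -87$)
$\frac{1}{y{\left(J \right)}} = \frac{1}{-87} = - \frac{1}{87}$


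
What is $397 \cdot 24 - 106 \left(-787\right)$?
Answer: $92950$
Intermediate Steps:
$397 \cdot 24 - 106 \left(-787\right) = 9528 - -83422 = 9528 + 83422 = 92950$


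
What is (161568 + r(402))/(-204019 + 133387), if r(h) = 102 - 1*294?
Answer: -6724/2943 ≈ -2.2847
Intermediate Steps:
r(h) = -192 (r(h) = 102 - 294 = -192)
(161568 + r(402))/(-204019 + 133387) = (161568 - 192)/(-204019 + 133387) = 161376/(-70632) = 161376*(-1/70632) = -6724/2943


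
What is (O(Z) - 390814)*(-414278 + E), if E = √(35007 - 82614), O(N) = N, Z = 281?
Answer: 161789230174 - 390533*I*√47607 ≈ 1.6179e+11 - 8.521e+7*I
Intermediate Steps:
E = I*√47607 (E = √(-47607) = I*√47607 ≈ 218.19*I)
(O(Z) - 390814)*(-414278 + E) = (281 - 390814)*(-414278 + I*√47607) = -390533*(-414278 + I*√47607) = 161789230174 - 390533*I*√47607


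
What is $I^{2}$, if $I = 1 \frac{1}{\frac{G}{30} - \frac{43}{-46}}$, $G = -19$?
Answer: $\frac{119025}{10816} \approx 11.005$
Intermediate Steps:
$I = \frac{345}{104}$ ($I = 1 \frac{1}{- \frac{19}{30} - \frac{43}{-46}} = 1 \frac{1}{\left(-19\right) \frac{1}{30} - - \frac{43}{46}} = 1 \frac{1}{- \frac{19}{30} + \frac{43}{46}} = 1 \frac{1}{\frac{104}{345}} = 1 \cdot \frac{345}{104} = \frac{345}{104} \approx 3.3173$)
$I^{2} = \left(\frac{345}{104}\right)^{2} = \frac{119025}{10816}$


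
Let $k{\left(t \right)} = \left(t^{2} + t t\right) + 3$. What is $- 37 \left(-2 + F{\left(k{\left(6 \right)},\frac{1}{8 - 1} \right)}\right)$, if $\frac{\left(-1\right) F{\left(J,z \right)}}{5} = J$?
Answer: $13949$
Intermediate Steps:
$k{\left(t \right)} = 3 + 2 t^{2}$ ($k{\left(t \right)} = \left(t^{2} + t^{2}\right) + 3 = 2 t^{2} + 3 = 3 + 2 t^{2}$)
$F{\left(J,z \right)} = - 5 J$
$- 37 \left(-2 + F{\left(k{\left(6 \right)},\frac{1}{8 - 1} \right)}\right) = - 37 \left(-2 - 5 \left(3 + 2 \cdot 6^{2}\right)\right) = - 37 \left(-2 - 5 \left(3 + 2 \cdot 36\right)\right) = - 37 \left(-2 - 5 \left(3 + 72\right)\right) = - 37 \left(-2 - 375\right) = \left(-37\right) \left(-377\right) = 13949$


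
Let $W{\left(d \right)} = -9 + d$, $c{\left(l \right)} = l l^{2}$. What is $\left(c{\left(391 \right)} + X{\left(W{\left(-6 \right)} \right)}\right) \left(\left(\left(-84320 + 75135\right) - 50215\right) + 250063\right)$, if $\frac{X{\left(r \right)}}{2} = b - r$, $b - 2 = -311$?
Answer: $11397049180429$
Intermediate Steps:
$b = -309$ ($b = 2 - 311 = -309$)
$c{\left(l \right)} = l^{3}$
$X{\left(r \right)} = -618 - 2 r$ ($X{\left(r \right)} = 2 \left(-309 - r\right) = -618 - 2 r$)
$\left(c{\left(391 \right)} + X{\left(W{\left(-6 \right)} \right)}\right) \left(\left(\left(-84320 + 75135\right) - 50215\right) + 250063\right) = \left(391^{3} - \left(618 + 2 \left(-9 - 6\right)\right)\right) \left(\left(\left(-84320 + 75135\right) - 50215\right) + 250063\right) = \left(59776471 - 588\right) \left(\left(-9185 - 50215\right) + 250063\right) = \left(59776471 + \left(-618 + 30\right)\right) \left(-59400 + 250063\right) = \left(59776471 - 588\right) 190663 = 59775883 \cdot 190663 = 11397049180429$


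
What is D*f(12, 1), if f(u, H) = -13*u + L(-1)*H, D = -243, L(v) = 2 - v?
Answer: 37179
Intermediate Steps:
f(u, H) = -13*u + 3*H (f(u, H) = -13*u + (2 - 1*(-1))*H = -13*u + (2 + 1)*H = -13*u + 3*H)
D*f(12, 1) = -243*(-13*12 + 3*1) = -243*(-156 + 3) = -243*(-153) = 37179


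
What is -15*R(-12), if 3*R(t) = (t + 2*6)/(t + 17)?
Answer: 0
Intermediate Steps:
R(t) = (12 + t)/(3*(17 + t)) (R(t) = ((t + 2*6)/(t + 17))/3 = ((t + 12)/(17 + t))/3 = ((12 + t)/(17 + t))/3 = (12 + t)/(3*(17 + t)))
-15*R(-12) = -5*(12 - 12)/(17 - 12) = -5*0/5 = -15*0 = 0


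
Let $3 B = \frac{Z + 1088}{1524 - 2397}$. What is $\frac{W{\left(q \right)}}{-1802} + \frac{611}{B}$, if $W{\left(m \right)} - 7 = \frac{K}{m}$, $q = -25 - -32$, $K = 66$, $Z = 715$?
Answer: $- \frac{6728414557}{7581014} \approx -887.54$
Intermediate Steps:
$q = 7$ ($q = -25 + 32 = 7$)
$B = - \frac{601}{873}$ ($B = \frac{\left(715 + 1088\right) \frac{1}{1524 - 2397}}{3} = \frac{1803 \frac{1}{-873}}{3} = \frac{1803 \left(- \frac{1}{873}\right)}{3} = \frac{1}{3} \left(- \frac{601}{291}\right) = - \frac{601}{873} \approx -0.68843$)
$W{\left(m \right)} = 7 + \frac{66}{m}$
$\frac{W{\left(q \right)}}{-1802} + \frac{611}{B} = \frac{7 + \frac{66}{7}}{-1802} + \frac{611}{- \frac{601}{873}} = \left(7 + 66 \cdot \frac{1}{7}\right) \left(- \frac{1}{1802}\right) + 611 \left(- \frac{873}{601}\right) = \left(7 + \frac{66}{7}\right) \left(- \frac{1}{1802}\right) - \frac{533403}{601} = \frac{115}{7} \left(- \frac{1}{1802}\right) - \frac{533403}{601} = - \frac{115}{12614} - \frac{533403}{601} = - \frac{6728414557}{7581014}$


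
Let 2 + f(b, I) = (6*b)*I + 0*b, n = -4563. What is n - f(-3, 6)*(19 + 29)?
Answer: 717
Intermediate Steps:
f(b, I) = -2 + 6*I*b (f(b, I) = -2 + ((6*b)*I + 0*b) = -2 + (6*I*b + 0) = -2 + 6*I*b)
n - f(-3, 6)*(19 + 29) = -4563 - (-2 + 6*6*(-3))*(19 + 29) = -4563 - (-2 - 108)*48 = -4563 - (-110)*48 = -4563 - 1*(-5280) = -4563 + 5280 = 717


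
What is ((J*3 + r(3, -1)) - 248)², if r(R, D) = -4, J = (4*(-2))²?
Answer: 3600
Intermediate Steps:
J = 64 (J = (-8)² = 64)
((J*3 + r(3, -1)) - 248)² = ((64*3 - 4) - 248)² = ((192 - 4) - 248)² = (188 - 248)² = (-60)² = 3600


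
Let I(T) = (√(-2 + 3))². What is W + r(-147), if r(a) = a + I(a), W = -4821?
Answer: -4967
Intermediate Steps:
I(T) = 1 (I(T) = (√1)² = 1² = 1)
r(a) = 1 + a (r(a) = a + 1 = 1 + a)
W + r(-147) = -4821 + (1 - 147) = -4821 - 146 = -4967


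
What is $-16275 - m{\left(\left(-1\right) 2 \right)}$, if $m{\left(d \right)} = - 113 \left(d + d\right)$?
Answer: $-16727$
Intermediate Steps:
$m{\left(d \right)} = - 226 d$ ($m{\left(d \right)} = - 113 \cdot 2 d = - 226 d$)
$-16275 - m{\left(\left(-1\right) 2 \right)} = -16275 - - 226 \left(\left(-1\right) 2\right) = -16275 - \left(-226\right) \left(-2\right) = -16275 - 452 = -16727$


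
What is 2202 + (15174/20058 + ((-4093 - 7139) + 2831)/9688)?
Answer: 71312555177/32386984 ≈ 2201.9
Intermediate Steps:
2202 + (15174/20058 + ((-4093 - 7139) + 2831)/9688) = 2202 + (15174*(1/20058) + (-11232 + 2831)*(1/9688)) = 2202 + (2529/3343 - 8401*1/9688) = 2202 + (2529/3343 - 8401/9688) = 2202 - 3583591/32386984 = 71312555177/32386984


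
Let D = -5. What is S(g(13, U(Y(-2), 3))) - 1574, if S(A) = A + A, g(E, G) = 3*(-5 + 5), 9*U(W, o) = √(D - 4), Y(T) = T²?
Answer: -1574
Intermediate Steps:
U(W, o) = I/3 (U(W, o) = √(-5 - 4)/9 = √(-9)/9 = (3*I)/9 = I/3)
g(E, G) = 0 (g(E, G) = 3*0 = 0)
S(A) = 2*A
S(g(13, U(Y(-2), 3))) - 1574 = 2*0 - 1574 = 0 - 1574 = -1574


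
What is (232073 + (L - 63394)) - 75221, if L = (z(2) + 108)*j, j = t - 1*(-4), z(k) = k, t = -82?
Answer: 84878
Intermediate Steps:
j = -78 (j = -82 - 1*(-4) = -82 + 4 = -78)
L = -8580 (L = (2 + 108)*(-78) = 110*(-78) = -8580)
(232073 + (L - 63394)) - 75221 = (232073 + (-8580 - 63394)) - 75221 = (232073 - 71974) - 75221 = 160099 - 75221 = 84878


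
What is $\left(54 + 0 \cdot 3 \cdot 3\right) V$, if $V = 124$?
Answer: $6696$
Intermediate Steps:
$\left(54 + 0 \cdot 3 \cdot 3\right) V = \left(54 + 0 \cdot 3 \cdot 3\right) 124 = \left(54 + 0 \cdot 3\right) 124 = \left(54 + 0\right) 124 = 54 \cdot 124 = 6696$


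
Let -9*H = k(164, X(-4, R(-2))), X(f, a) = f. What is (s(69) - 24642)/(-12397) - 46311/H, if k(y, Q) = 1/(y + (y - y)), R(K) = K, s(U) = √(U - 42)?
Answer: 847397405934/12397 - 3*√3/12397 ≈ 6.8355e+7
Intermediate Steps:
s(U) = √(-42 + U)
k(y, Q) = 1/y (k(y, Q) = 1/(y + 0) = 1/y)
H = -1/1476 (H = -⅑/164 = -⅑*1/164 = -1/1476 ≈ -0.00067751)
(s(69) - 24642)/(-12397) - 46311/H = (√(-42 + 69) - 24642)/(-12397) - 46311/(-1/1476) = (√27 - 24642)*(-1/12397) - 46311*(-1476) = (3*√3 - 24642)*(-1/12397) + 68355036 = (-24642 + 3*√3)*(-1/12397) + 68355036 = (24642/12397 - 3*√3/12397) + 68355036 = 847397405934/12397 - 3*√3/12397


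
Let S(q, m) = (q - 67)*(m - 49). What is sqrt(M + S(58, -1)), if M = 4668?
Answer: sqrt(5118) ≈ 71.540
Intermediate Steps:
S(q, m) = (-67 + q)*(-49 + m)
sqrt(M + S(58, -1)) = sqrt(4668 + (3283 - 67*(-1) - 49*58 - 1*58)) = sqrt(4668 + (3283 + 67 - 2842 - 58)) = sqrt(4668 + 450) = sqrt(5118)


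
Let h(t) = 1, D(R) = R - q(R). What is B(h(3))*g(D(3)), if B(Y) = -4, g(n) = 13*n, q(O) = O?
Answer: 0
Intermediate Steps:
D(R) = 0 (D(R) = R - R = 0)
B(h(3))*g(D(3)) = -52*0 = -4*0 = 0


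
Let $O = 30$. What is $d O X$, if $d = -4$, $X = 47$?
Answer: $-5640$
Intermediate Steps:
$d O X = \left(-4\right) 30 \cdot 47 = \left(-120\right) 47 = -5640$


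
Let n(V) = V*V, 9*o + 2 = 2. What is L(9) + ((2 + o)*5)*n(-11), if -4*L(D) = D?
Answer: 4831/4 ≈ 1207.8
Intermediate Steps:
o = 0 (o = -2/9 + (⅑)*2 = -2/9 + 2/9 = 0)
L(D) = -D/4
n(V) = V²
L(9) + ((2 + o)*5)*n(-11) = -¼*9 + ((2 + 0)*5)*(-11)² = -9/4 + (2*5)*121 = -9/4 + 10*121 = -9/4 + 1210 = 4831/4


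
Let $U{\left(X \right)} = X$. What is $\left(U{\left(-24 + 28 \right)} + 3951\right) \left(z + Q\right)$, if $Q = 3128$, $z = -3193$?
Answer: $-257075$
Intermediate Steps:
$\left(U{\left(-24 + 28 \right)} + 3951\right) \left(z + Q\right) = \left(\left(-24 + 28\right) + 3951\right) \left(-3193 + 3128\right) = \left(4 + 3951\right) \left(-65\right) = 3955 \left(-65\right) = -257075$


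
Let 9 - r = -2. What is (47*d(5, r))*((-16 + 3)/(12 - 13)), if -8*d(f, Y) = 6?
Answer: -1833/4 ≈ -458.25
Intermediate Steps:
r = 11 (r = 9 - 1*(-2) = 9 + 2 = 11)
d(f, Y) = -¾ (d(f, Y) = -⅛*6 = -¾)
(47*d(5, r))*((-16 + 3)/(12 - 13)) = (47*(-¾))*((-16 + 3)/(12 - 13)) = -(-1833)/(4*(-1)) = -(-1833)*(-1)/4 = -141/4*13 = -1833/4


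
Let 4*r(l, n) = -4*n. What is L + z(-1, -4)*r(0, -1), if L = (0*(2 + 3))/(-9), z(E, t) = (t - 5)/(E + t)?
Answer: 9/5 ≈ 1.8000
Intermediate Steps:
r(l, n) = -n (r(l, n) = (-4*n)/4 = -n)
z(E, t) = (-5 + t)/(E + t)
L = 0 (L = (0*5)*(-⅑) = 0*(-⅑) = 0)
L + z(-1, -4)*r(0, -1) = 0 + ((-5 - 4)/(-1 - 4))*(-1*(-1)) = 0 + (-9/(-5))*1 = 0 - ⅕*(-9)*1 = 0 + (9/5)*1 = 0 + 9/5 = 9/5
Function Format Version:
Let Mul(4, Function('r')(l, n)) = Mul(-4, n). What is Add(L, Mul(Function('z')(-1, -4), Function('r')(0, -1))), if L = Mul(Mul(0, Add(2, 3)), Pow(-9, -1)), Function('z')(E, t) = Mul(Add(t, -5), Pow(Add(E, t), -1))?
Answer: Rational(9, 5) ≈ 1.8000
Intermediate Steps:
Function('r')(l, n) = Mul(-1, n) (Function('r')(l, n) = Mul(Rational(1, 4), Mul(-4, n)) = Mul(-1, n))
Function('z')(E, t) = Mul(Pow(Add(E, t), -1), Add(-5, t)) (Function('z')(E, t) = Mul(Add(-5, t), Pow(Add(E, t), -1)) = Mul(Pow(Add(E, t), -1), Add(-5, t)))
L = 0 (L = Mul(Mul(0, 5), Rational(-1, 9)) = Mul(0, Rational(-1, 9)) = 0)
Add(L, Mul(Function('z')(-1, -4), Function('r')(0, -1))) = Add(0, Mul(Mul(Pow(Add(-1, -4), -1), Add(-5, -4)), Mul(-1, -1))) = Add(0, Mul(Mul(Pow(-5, -1), -9), 1)) = Add(0, Mul(Mul(Rational(-1, 5), -9), 1)) = Add(0, Mul(Rational(9, 5), 1)) = Add(0, Rational(9, 5)) = Rational(9, 5)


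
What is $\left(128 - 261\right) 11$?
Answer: $-1463$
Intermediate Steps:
$\left(128 - 261\right) 11 = \left(-133\right) 11 = -1463$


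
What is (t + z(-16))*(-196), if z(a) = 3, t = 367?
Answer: -72520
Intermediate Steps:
(t + z(-16))*(-196) = (367 + 3)*(-196) = 370*(-196) = -72520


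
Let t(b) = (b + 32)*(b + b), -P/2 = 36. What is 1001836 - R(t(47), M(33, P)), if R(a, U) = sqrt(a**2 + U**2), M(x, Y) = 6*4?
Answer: 1001836 - 754*sqrt(97) ≈ 9.9441e+5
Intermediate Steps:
P = -72 (P = -2*36 = -72)
M(x, Y) = 24
t(b) = 2*b*(32 + b) (t(b) = (32 + b)*(2*b) = 2*b*(32 + b))
R(a, U) = sqrt(U**2 + a**2)
1001836 - R(t(47), M(33, P)) = 1001836 - sqrt(24**2 + (2*47*(32 + 47))**2) = 1001836 - sqrt(576 + (2*47*79)**2) = 1001836 - sqrt(576 + 7426**2) = 1001836 - sqrt(576 + 55145476) = 1001836 - sqrt(55146052) = 1001836 - 754*sqrt(97)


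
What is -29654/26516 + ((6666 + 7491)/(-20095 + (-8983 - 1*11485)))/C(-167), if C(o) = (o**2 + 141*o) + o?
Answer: -279016436409/249472140050 ≈ -1.1184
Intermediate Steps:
C(o) = o**2 + 142*o
-29654/26516 + ((6666 + 7491)/(-20095 + (-8983 - 1*11485)))/C(-167) = -29654/26516 + ((6666 + 7491)/(-20095 + (-8983 - 1*11485)))/((-167*(142 - 167))) = -29654*1/26516 + (14157/(-20095 + (-8983 - 11485)))/((-167*(-25))) = -14827/13258 + (14157/(-20095 - 20468))/4175 = -14827/13258 + (14157/(-40563))*(1/4175) = -14827/13258 + (14157*(-1/40563))*(1/4175) = -14827/13258 - 1573/4507*1/4175 = -14827/13258 - 1573/18816725 = -279016436409/249472140050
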